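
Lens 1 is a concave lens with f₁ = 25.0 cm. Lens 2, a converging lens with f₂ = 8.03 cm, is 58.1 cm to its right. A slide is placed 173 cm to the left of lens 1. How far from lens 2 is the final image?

Lens 1 is diverging, so f₁ = −25.0 cm.
Lens 1: 1/d_i1 = 1/f₁ − 1/d_o1 = 1/(-25.0) − 1/(173) = -0.04578, so d_i1 = -21.84 cm.
The intermediate image is 21.84 cm to the left of lens 1 (virtual), which is 58.1 − (-21.84) = 79.94 cm to the left of lens 2, so d_o2 = +79.94 cm.
Lens 2: 1/d_i2 = 1/f₂ − 1/d_o2 = 1/(8.03) − 1/(79.94) = 0.1120, so d_i2 = 8.93 cm.
The final image is real, 8.93 cm to the right of lens 2 (overall magnification ≈ -0.014).

8.93 cm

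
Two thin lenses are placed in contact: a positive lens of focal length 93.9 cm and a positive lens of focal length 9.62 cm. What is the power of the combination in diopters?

P₁ = 1/f₁ = 1/(0.939 m) = +1.065 D; P₂ = 1/f₂ = 1/(0.0962 m) = +10.40 D.
For thin lenses in contact, P = P₁ + P₂ = (+1.065) + (+10.40) = +11.5 D.

P = +11.5 D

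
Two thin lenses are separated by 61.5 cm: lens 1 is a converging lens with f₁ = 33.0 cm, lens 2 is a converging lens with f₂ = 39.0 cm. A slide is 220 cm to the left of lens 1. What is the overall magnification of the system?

m = -0.422

Lens 1: 1/d_i1 = 1/(33.0) − 1/(220) = 0.02576, so d_i1 = 38.82 cm; m₁ = −d_i1/d_o1 = -0.1765.
d_o2 = 61.5 − (38.82) = 22.68 cm.
Lens 2: 1/d_i2 = 1/(39.0) − 1/(22.68) = -0.01845, so d_i2 = -54.20 cm; m₂ = −d_i2/d_o2 = +2.390.
m = m₁·m₂ = (-0.1765)(+2.390) = -0.422.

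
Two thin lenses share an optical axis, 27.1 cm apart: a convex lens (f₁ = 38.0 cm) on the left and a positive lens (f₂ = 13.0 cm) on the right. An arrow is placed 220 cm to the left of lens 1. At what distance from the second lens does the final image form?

7.69 cm

Lens 1: 1/d_i1 = 1/f₁ − 1/d_o1 = 1/(38.0) − 1/(220) = 0.02177, so d_i1 = 45.93 cm.
The intermediate image is 45.93 cm to the right of lens 1, which lies 18.83 cm to the right of lens 2 — a virtual object — so d_o2 = −18.83 cm.
Lens 2: 1/d_i2 = 1/f₂ − 1/d_o2 = 1/(13.0) − 1/(-18.83) = 0.1300, so d_i2 = 7.69 cm.
The final image is real, 7.69 cm to the right of lens 2 (overall magnification ≈ -0.085).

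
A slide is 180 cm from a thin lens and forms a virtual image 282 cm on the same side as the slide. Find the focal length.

f = 498 cm (converging)

Virtual image ⇒ d_i = −282 cm.
1/f = 1/d_o + 1/d_i = 1/(180) + 1/(-282) = 0.002009, so f = 498 cm.
Since f is positive, the thin lens is converging.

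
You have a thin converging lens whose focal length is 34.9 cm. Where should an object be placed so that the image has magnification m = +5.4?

28.4 cm

m = −d_i/d_o ⇒ d_i = −m·d_o.
1/f = 1/d_o + 1/d_i = 1/d_o − 1/(m·d_o) = (1 − 1/m)/d_o, so d_o = f(1 − 1/m) = (34.90)(1 − 1/(+5.4)) = 28.4 cm.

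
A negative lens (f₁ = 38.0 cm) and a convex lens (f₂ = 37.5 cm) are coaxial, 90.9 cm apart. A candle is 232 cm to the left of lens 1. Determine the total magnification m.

f₁ = −38.0 cm (diverging).
Lens 1: 1/d_i1 = 1/(-38.0) − 1/(232) = -0.03063, so d_i1 = -32.65 cm; m₁ = −d_i1/d_o1 = +0.1407.
d_o2 = 90.9 − (-32.65) = 123.6 cm.
Lens 2: 1/d_i2 = 1/(37.5) − 1/(123.6) = 0.01858, so d_i2 = 53.83 cm; m₂ = −d_i2/d_o2 = -0.4355.
m = m₁·m₂ = (+0.1407)(-0.4355) = -0.0613.

m = -0.0613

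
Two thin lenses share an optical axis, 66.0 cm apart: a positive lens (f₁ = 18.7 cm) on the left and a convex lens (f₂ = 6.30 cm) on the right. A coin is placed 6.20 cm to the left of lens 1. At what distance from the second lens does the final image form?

6.88 cm

Lens 1: 1/d_i1 = 1/f₁ − 1/d_o1 = 1/(18.7) − 1/(6.20) = -0.1078, so d_i1 = -9.275 cm.
The intermediate image is 9.275 cm to the left of lens 1 (virtual), which is 66.0 − (-9.275) = 75.28 cm to the left of lens 2, so d_o2 = +75.28 cm.
Lens 2: 1/d_i2 = 1/f₂ − 1/d_o2 = 1/(6.30) − 1/(75.28) = 0.1454, so d_i2 = 6.88 cm.
The final image is real, 6.88 cm to the right of lens 2 (overall magnification ≈ -0.14).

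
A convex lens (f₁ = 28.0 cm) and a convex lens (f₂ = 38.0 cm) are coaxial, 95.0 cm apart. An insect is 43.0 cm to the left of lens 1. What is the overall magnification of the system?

m = -3.05

Lens 1: 1/d_i1 = 1/(28.0) − 1/(43.0) = 0.01246, so d_i1 = 80.27 cm; m₁ = −d_i1/d_o1 = -1.867.
d_o2 = 95.0 − (80.27) = 14.73 cm.
Lens 2: 1/d_i2 = 1/(38.0) − 1/(14.73) = -0.04157, so d_i2 = -24.05 cm; m₂ = −d_i2/d_o2 = +1.633.
m = m₁·m₂ = (-1.867)(+1.633) = -3.05.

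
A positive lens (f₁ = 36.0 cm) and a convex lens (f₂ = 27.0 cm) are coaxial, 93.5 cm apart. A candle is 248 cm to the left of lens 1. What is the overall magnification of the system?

Lens 1: 1/d_i1 = 1/(36.0) − 1/(248) = 0.02375, so d_i1 = 42.11 cm; m₁ = −d_i1/d_o1 = -0.1698.
d_o2 = 93.5 − (42.11) = 51.39 cm.
Lens 2: 1/d_i2 = 1/(27.0) − 1/(51.39) = 0.01758, so d_i2 = 56.89 cm; m₂ = −d_i2/d_o2 = -1.107.
m = m₁·m₂ = (-0.1698)(-1.107) = +0.188.

m = +0.188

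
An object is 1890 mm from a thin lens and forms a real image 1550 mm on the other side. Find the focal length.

Real image ⇒ d_i = +1550 mm.
1/f = 1/d_o + 1/d_i = 1/(1890) + 1/(1550) = 0.001174, so f = 852 mm.
Since f is positive, the thin lens is converging.

f = 852 mm (converging)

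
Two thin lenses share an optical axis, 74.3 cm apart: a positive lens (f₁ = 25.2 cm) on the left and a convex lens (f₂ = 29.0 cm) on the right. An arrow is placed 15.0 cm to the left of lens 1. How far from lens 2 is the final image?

Lens 1: 1/d_i1 = 1/f₁ − 1/d_o1 = 1/(25.2) − 1/(15.0) = -0.02698, so d_i1 = -37.06 cm.
The intermediate image is 37.06 cm to the left of lens 1 (virtual), which is 74.3 − (-37.06) = 111.4 cm to the left of lens 2, so d_o2 = +111.4 cm.
Lens 2: 1/d_i2 = 1/f₂ − 1/d_o2 = 1/(29.0) − 1/(111.4) = 0.02551, so d_i2 = 39.2 cm.
The final image is real, 39.2 cm to the right of lens 2 (overall magnification ≈ -0.87).

39.2 cm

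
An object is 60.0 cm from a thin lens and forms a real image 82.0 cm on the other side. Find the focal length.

f = 34.6 cm (converging)

Real image ⇒ d_i = +82.0 cm.
1/f = 1/d_o + 1/d_i = 1/(60.0) + 1/(82.0) = 0.02886, so f = 34.6 cm.
Since f is positive, the thin lens is converging.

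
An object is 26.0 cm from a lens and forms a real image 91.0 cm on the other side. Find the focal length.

Real image ⇒ d_i = +91.0 cm.
1/f = 1/d_o + 1/d_i = 1/(26.0) + 1/(91.0) = 0.04945, so f = 20.2 cm.
Since f is positive, the lens is converging.

f = 20.2 cm (converging)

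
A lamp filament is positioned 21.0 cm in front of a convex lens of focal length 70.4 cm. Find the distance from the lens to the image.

29.9 cm

Thin-lens equation: 1/v = 1/f − 1/u = 1/(70.40) − 1/(21.0) = 0.01420 − 0.04762 = -0.03341, so v = -29.9 cm.
The image is virtual, upright and enlarged, on the same side as the object.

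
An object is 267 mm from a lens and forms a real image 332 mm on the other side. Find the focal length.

Real image ⇒ d_i = +332 mm.
1/f = 1/d_o + 1/d_i = 1/(267) + 1/(332) = 0.006757, so f = 148 mm.
Since f is positive, the lens is converging.

f = 148 mm (converging)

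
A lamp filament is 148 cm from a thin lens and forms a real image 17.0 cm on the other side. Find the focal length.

f = 15.2 cm (converging)

Real image ⇒ d_i = +17.0 cm.
1/f = 1/d_o + 1/d_i = 1/(148) + 1/(17.0) = 0.06558, so f = 15.2 cm.
Since f is positive, the thin lens is converging.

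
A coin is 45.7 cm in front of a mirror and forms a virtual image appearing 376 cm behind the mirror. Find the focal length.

f = 52.0 cm (concave)

Virtual image ⇒ d_i = −376 cm.
1/f = 1/d_o + 1/d_i = 1/(45.7) + 1/(-376) = 0.01922, so f = 52.0 cm.
Since f is positive, the mirror is concave.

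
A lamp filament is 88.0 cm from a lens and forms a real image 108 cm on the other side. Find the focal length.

f = 48.5 cm (converging)

Real image ⇒ d_i = +108 cm.
1/f = 1/d_o + 1/d_i = 1/(88.0) + 1/(108) = 0.02062, so f = 48.5 cm.
Since f is positive, the lens is converging.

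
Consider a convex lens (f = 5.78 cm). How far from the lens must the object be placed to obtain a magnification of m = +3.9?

4.30 cm

m = −d_i/d_o ⇒ d_i = −m·d_o.
1/f = 1/d_o + 1/d_i = 1/d_o − 1/(m·d_o) = (1 − 1/m)/d_o, so d_o = f(1 − 1/m) = (5.780)(1 − 1/(+3.9)) = 4.30 cm.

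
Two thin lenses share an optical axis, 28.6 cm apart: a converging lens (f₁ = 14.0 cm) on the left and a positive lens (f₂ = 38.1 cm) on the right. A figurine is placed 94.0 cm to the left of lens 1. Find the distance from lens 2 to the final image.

Lens 1: 1/d_i1 = 1/f₁ − 1/d_o1 = 1/(14.0) − 1/(94.0) = 0.06079, so d_i1 = 16.45 cm.
The intermediate image is 16.45 cm to the right of lens 1, which is 28.6 − (16.45) = 12.15 cm to the left of lens 2, so d_o2 = +12.15 cm.
Lens 2: 1/d_i2 = 1/f₂ − 1/d_o2 = 1/(38.1) − 1/(12.15) = -0.05606, so d_i2 = -17.8 cm.
The final image is virtual, 17.8 cm to the left of lens 2 (overall magnification ≈ -0.26).

17.8 cm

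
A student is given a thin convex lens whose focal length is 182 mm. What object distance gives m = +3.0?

121 mm

m = −d_i/d_o ⇒ d_i = −m·d_o.
1/f = 1/d_o + 1/d_i = 1/d_o − 1/(m·d_o) = (1 − 1/m)/d_o, so d_o = f(1 − 1/m) = (182.0)(1 − 1/(+3.0)) = 121 mm.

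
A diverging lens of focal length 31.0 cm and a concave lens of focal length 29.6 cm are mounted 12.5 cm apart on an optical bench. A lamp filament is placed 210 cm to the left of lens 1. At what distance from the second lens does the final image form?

16.9 cm

Lens 1 is diverging, so f₁ = −31.0 cm.
Lens 1: 1/d_i1 = 1/f₁ − 1/d_o1 = 1/(-31.0) − 1/(210) = -0.03702, so d_i1 = -27.01 cm.
The intermediate image is 27.01 cm to the left of lens 1 (virtual), which is 12.5 − (-27.01) = 39.51 cm to the left of lens 2, so d_o2 = +39.51 cm.
Lens 2 is diverging, so f₂ = −29.6 cm.
Lens 2: 1/d_i2 = 1/f₂ − 1/d_o2 = 1/(-29.6) − 1/(39.51) = -0.05909, so d_i2 = -16.9 cm.
The final image is virtual, 16.9 cm to the left of lens 2 (overall magnification ≈ 0.055).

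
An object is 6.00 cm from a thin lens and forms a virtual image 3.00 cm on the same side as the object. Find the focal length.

Virtual image ⇒ d_i = −3.00 cm.
1/f = 1/d_o + 1/d_i = 1/(6.00) + 1/(-3.00) = -0.1667, so f = -6.00 cm.
Since f is negative, the thin lens is diverging.

f = -6.00 cm (diverging)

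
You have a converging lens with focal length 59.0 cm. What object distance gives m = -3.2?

77.4 cm

m = −d_i/d_o ⇒ d_i = −m·d_o.
1/f = 1/d_o + 1/d_i = 1/d_o − 1/(m·d_o) = (1 − 1/m)/d_o, so d_o = f(1 − 1/m) = (59.00)(1 − 1/(-3.2)) = 77.4 cm.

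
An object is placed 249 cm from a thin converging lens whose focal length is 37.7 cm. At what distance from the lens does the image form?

44.4 cm

Thin-lens equation: 1/v = 1/f − 1/u = 1/(37.70) − 1/(249) = 0.02653 − 0.004016 = 0.02251, so v = 44.4 cm.
The image is real, inverted and reduced, on the far side of the lens.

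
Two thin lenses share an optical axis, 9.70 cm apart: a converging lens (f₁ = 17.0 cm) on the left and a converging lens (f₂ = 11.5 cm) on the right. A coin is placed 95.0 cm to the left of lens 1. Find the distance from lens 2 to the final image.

Lens 1: 1/d_i1 = 1/f₁ − 1/d_o1 = 1/(17.0) − 1/(95.0) = 0.04830, so d_i1 = 20.71 cm.
The intermediate image is 20.71 cm to the right of lens 1, which lies 11.01 cm to the right of lens 2 — a virtual object — so d_o2 = −11.01 cm.
Lens 2: 1/d_i2 = 1/f₂ − 1/d_o2 = 1/(11.5) − 1/(-11.01) = 0.1778, so d_i2 = 5.62 cm.
The final image is real, 5.62 cm to the right of lens 2 (overall magnification ≈ -0.11).

5.62 cm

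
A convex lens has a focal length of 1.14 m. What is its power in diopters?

P = 1/f = 1/(1.14 m) = +0.877 D.

P = +0.877 D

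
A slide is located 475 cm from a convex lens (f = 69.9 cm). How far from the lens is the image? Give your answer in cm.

82.0 cm

Thin-lens equation: 1/d_i = 1/f − 1/d_o = 1/(69.90) − 1/(475) = 0.01431 − 0.002105 = 0.01220, so d_i = 82.0 cm.
The image is real, inverted and reduced, on the far side of the lens.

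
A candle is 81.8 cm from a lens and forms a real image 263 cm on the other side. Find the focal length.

f = 62.4 cm (converging)

Real image ⇒ d_i = +263 cm.
1/f = 1/d_o + 1/d_i = 1/(81.8) + 1/(263) = 0.01603, so f = 62.4 cm.
Since f is positive, the lens is converging.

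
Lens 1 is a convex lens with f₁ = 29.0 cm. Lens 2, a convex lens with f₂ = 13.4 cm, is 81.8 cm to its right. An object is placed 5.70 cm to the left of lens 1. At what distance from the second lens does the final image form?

Lens 1: 1/d_i1 = 1/f₁ − 1/d_o1 = 1/(29.0) − 1/(5.70) = -0.1410, so d_i1 = -7.094 cm.
The intermediate image is 7.094 cm to the left of lens 1 (virtual), which is 81.8 − (-7.094) = 88.89 cm to the left of lens 2, so d_o2 = +88.89 cm.
Lens 2: 1/d_i2 = 1/f₂ − 1/d_o2 = 1/(13.4) − 1/(88.89) = 0.06338, so d_i2 = 15.8 cm.
The final image is real, 15.8 cm to the right of lens 2 (overall magnification ≈ -0.22).

15.8 cm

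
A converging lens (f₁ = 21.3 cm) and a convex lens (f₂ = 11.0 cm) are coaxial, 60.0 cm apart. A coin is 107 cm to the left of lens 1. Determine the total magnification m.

Lens 1: 1/d_i1 = 1/(21.3) − 1/(107) = 0.03760, so d_i1 = 26.59 cm; m₁ = −d_i1/d_o1 = -0.2485.
d_o2 = 60.0 − (26.59) = 33.41 cm.
Lens 2: 1/d_i2 = 1/(11.0) − 1/(33.41) = 0.06098, so d_i2 = 16.40 cm; m₂ = −d_i2/d_o2 = -0.4909.
m = m₁·m₂ = (-0.2485)(-0.4909) = +0.122.

m = +0.122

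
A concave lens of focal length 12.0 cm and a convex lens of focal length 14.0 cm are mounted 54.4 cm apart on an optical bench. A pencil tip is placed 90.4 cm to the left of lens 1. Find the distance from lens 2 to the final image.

17.8 cm

Lens 1 is diverging, so f₁ = −12.0 cm.
Lens 1: 1/d_i1 = 1/f₁ − 1/d_o1 = 1/(-12.0) − 1/(90.4) = -0.09440, so d_i1 = -10.59 cm.
The intermediate image is 10.59 cm to the left of lens 1 (virtual), which is 54.4 − (-10.59) = 64.99 cm to the left of lens 2, so d_o2 = +64.99 cm.
Lens 2: 1/d_i2 = 1/f₂ − 1/d_o2 = 1/(14.0) − 1/(64.99) = 0.05604, so d_i2 = 17.8 cm.
The final image is real, 17.8 cm to the right of lens 2 (overall magnification ≈ -0.032).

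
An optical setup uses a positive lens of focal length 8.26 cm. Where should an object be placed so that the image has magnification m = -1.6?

m = −d_i/d_o ⇒ d_i = −m·d_o.
1/f = 1/d_o + 1/d_i = 1/d_o − 1/(m·d_o) = (1 − 1/m)/d_o, so d_o = f(1 − 1/m) = (8.260)(1 − 1/(-1.6)) = 13.4 cm.

13.4 cm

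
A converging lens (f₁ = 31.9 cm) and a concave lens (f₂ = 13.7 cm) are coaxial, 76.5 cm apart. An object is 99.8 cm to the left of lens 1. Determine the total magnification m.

m = -0.149

Lens 1: 1/d_i1 = 1/(31.9) − 1/(99.8) = 0.02133, so d_i1 = 46.89 cm; m₁ = −d_i1/d_o1 = -0.4698.
d_o2 = 76.5 − (46.89) = 29.61 cm.
f₂ = −13.7 cm (diverging).
Lens 2: 1/d_i2 = 1/(-13.7) − 1/(29.61) = -0.1068, so d_i2 = -9.366 cm; m₂ = −d_i2/d_o2 = +0.3163.
m = m₁·m₂ = (-0.4698)(+0.3163) = -0.149.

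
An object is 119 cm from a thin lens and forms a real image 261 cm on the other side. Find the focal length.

f = 81.7 cm (converging)

Real image ⇒ d_i = +261 cm.
1/f = 1/d_o + 1/d_i = 1/(119) + 1/(261) = 0.01223, so f = 81.7 cm.
Since f is positive, the thin lens is converging.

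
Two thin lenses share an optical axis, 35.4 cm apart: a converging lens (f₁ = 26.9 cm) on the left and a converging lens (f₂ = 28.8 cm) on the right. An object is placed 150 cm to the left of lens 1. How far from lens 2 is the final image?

Lens 1: 1/d_i1 = 1/f₁ − 1/d_o1 = 1/(26.9) − 1/(150) = 0.03051, so d_i1 = 32.78 cm.
The intermediate image is 32.78 cm to the right of lens 1, which is 35.4 − (32.78) = 2.620 cm to the left of lens 2, so d_o2 = +2.620 cm.
Lens 2: 1/d_i2 = 1/f₂ − 1/d_o2 = 1/(28.8) − 1/(2.620) = -0.3470, so d_i2 = -2.88 cm.
The final image is virtual, 2.88 cm to the left of lens 2 (overall magnification ≈ -0.24).

2.88 cm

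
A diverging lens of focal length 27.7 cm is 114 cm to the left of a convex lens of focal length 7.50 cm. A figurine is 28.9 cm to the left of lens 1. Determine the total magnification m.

f₁ = −27.7 cm (diverging).
Lens 1: 1/d_i1 = 1/(-27.7) − 1/(28.9) = -0.07070, so d_i1 = -14.14 cm; m₁ = −d_i1/d_o1 = +0.4893.
d_o2 = 114 − (-14.14) = 128.1 cm.
Lens 2: 1/d_i2 = 1/(7.50) − 1/(128.1) = 0.1255, so d_i2 = 7.966 cm; m₂ = −d_i2/d_o2 = -0.06219.
m = m₁·m₂ = (+0.4893)(-0.06219) = -0.0304.

m = -0.0304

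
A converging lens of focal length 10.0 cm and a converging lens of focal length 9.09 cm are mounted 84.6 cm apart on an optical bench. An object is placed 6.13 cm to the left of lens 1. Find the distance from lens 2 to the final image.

Lens 1: 1/d_i1 = 1/f₁ − 1/d_o1 = 1/(10.0) − 1/(6.13) = -0.06313, so d_i1 = -15.84 cm.
The intermediate image is 15.84 cm to the left of lens 1 (virtual), which is 84.6 − (-15.84) = 100.4 cm to the left of lens 2, so d_o2 = +100.4 cm.
Lens 2: 1/d_i2 = 1/f₂ − 1/d_o2 = 1/(9.09) − 1/(100.4) = 0.1001, so d_i2 = 9.99 cm.
The final image is real, 9.99 cm to the right of lens 2 (overall magnification ≈ -0.26).

9.99 cm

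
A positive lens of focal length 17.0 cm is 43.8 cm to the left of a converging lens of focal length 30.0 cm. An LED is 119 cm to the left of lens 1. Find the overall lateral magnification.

Lens 1: 1/d_i1 = 1/(17.0) − 1/(119) = 0.05042, so d_i1 = 19.83 cm; m₁ = −d_i1/d_o1 = -0.1666.
d_o2 = 43.8 − (19.83) = 23.97 cm.
Lens 2: 1/d_i2 = 1/(30.0) − 1/(23.97) = -0.008385, so d_i2 = -119.3 cm; m₂ = −d_i2/d_o2 = +4.975.
m = m₁·m₂ = (-0.1666)(+4.975) = -0.829.

m = -0.829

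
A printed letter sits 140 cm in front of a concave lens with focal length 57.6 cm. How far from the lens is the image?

For a concave lens, f = -57.6 cm.
Lens equation: 1/q = 1/f − 1/p = 1/(-57.60) − 1/(140) = -0.01736 − 0.007143 = -0.02450, so q = -40.8 cm.
The image is virtual, upright and reduced, on the same side as the object.

40.8 cm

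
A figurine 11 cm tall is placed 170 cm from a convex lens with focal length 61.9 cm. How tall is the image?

1/d_i = 1/f − 1/d_o = 1/(61.90) − 1/(170) = 0.01027, so d_i = 97.35 cm.
m = −d_i/d_o = -0.5726.
|h_i| = |m|·h_o = 0.5726 × 11 = 6.30 cm. The image is real, inverted and reduced, on the far side of the lens.

6.30 cm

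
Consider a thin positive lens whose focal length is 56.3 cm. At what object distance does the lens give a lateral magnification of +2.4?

32.8 cm

m = −d_i/d_o ⇒ d_i = −m·d_o.
1/f = 1/d_o + 1/d_i = 1/d_o − 1/(m·d_o) = (1 − 1/m)/d_o, so d_o = f(1 − 1/m) = (56.30)(1 − 1/(+2.4)) = 32.8 cm.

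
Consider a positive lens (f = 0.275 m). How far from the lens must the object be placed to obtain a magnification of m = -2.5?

m = −d_i/d_o ⇒ d_i = −m·d_o.
1/f = 1/d_o + 1/d_i = 1/d_o − 1/(m·d_o) = (1 − 1/m)/d_o, so d_o = f(1 − 1/m) = (0.2750)(1 − 1/(-2.5)) = 0.385 m.

0.385 m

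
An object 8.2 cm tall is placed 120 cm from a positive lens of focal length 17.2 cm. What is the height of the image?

1/d_i = 1/f − 1/d_o = 1/(17.20) − 1/(120) = 0.04981, so d_i = 20.08 cm.
m = −d_i/d_o = -0.1673.
|h_i| = |m|·h_o = 0.1673 × 8.2 = 1.37 cm. The image is real, inverted and reduced, on the far side of the lens.

1.37 cm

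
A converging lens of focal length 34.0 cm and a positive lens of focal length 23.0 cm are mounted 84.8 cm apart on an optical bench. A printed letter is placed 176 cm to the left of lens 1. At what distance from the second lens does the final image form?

Lens 1: 1/d_i1 = 1/f₁ − 1/d_o1 = 1/(34.0) − 1/(176) = 0.02373, so d_i1 = 42.14 cm.
The intermediate image is 42.14 cm to the right of lens 1, which is 84.8 − (42.14) = 42.66 cm to the left of lens 2, so d_o2 = +42.66 cm.
Lens 2: 1/d_i2 = 1/f₂ − 1/d_o2 = 1/(23.0) − 1/(42.66) = 0.02004, so d_i2 = 49.9 cm.
The final image is real, 49.9 cm to the right of lens 2 (overall magnification ≈ 0.28).

49.9 cm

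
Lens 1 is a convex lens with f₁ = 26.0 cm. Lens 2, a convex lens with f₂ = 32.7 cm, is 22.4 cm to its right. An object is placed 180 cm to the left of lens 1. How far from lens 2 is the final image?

6.42 cm

Lens 1: 1/d_i1 = 1/f₁ − 1/d_o1 = 1/(26.0) − 1/(180) = 0.03291, so d_i1 = 30.39 cm.
The intermediate image is 30.39 cm to the right of lens 1, which lies 7.990 cm to the right of lens 2 — a virtual object — so d_o2 = −7.990 cm.
Lens 2: 1/d_i2 = 1/f₂ − 1/d_o2 = 1/(32.7) − 1/(-7.990) = 0.1557, so d_i2 = 6.42 cm.
The final image is real, 6.42 cm to the right of lens 2 (overall magnification ≈ -0.14).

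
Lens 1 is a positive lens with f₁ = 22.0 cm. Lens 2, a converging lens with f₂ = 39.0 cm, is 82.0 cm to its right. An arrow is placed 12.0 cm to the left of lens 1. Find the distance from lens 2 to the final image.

60.9 cm

Lens 1: 1/d_i1 = 1/f₁ − 1/d_o1 = 1/(22.0) − 1/(12.0) = -0.03788, so d_i1 = -26.40 cm.
The intermediate image is 26.40 cm to the left of lens 1 (virtual), which is 82.0 − (-26.40) = 108.4 cm to the left of lens 2, so d_o2 = +108.4 cm.
Lens 2: 1/d_i2 = 1/f₂ − 1/d_o2 = 1/(39.0) − 1/(108.4) = 0.01642, so d_i2 = 60.9 cm.
The final image is real, 60.9 cm to the right of lens 2 (overall magnification ≈ -1.2).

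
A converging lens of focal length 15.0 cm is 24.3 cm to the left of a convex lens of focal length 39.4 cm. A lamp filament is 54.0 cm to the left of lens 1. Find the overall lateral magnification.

Lens 1: 1/d_i1 = 1/(15.0) − 1/(54.0) = 0.04815, so d_i1 = 20.77 cm; m₁ = −d_i1/d_o1 = -0.3846.
d_o2 = 24.3 − (20.77) = 3.530 cm.
Lens 2: 1/d_i2 = 1/(39.4) − 1/(3.530) = -0.2579, so d_i2 = -3.877 cm; m₂ = −d_i2/d_o2 = +1.098.
m = m₁·m₂ = (-0.3846)(+1.098) = -0.422.

m = -0.422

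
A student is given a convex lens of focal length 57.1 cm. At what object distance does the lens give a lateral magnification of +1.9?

27.0 cm

m = −d_i/d_o ⇒ d_i = −m·d_o.
1/f = 1/d_o + 1/d_i = 1/d_o − 1/(m·d_o) = (1 − 1/m)/d_o, so d_o = f(1 − 1/m) = (57.10)(1 − 1/(+1.9)) = 27.0 cm.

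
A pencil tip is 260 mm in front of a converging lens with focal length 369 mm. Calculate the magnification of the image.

1/d_i = 1/f − 1/d_o = 1/(369.0) − 1/(260) = -0.001136, so d_i = -880.2 mm.
m = −d_i/d_o = −(-880.2)/(260) = +3.39.
The image is virtual, upright and enlarged, on the same side as the object.

m = +3.39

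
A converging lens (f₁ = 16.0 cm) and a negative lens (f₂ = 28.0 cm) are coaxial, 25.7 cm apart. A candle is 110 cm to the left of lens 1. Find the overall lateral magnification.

m = -0.136

Lens 1: 1/d_i1 = 1/(16.0) − 1/(110) = 0.05341, so d_i1 = 18.72 cm; m₁ = −d_i1/d_o1 = -0.1702.
d_o2 = 25.7 − (18.72) = 6.980 cm.
f₂ = −28.0 cm (diverging).
Lens 2: 1/d_i2 = 1/(-28.0) − 1/(6.980) = -0.1790, so d_i2 = -5.587 cm; m₂ = −d_i2/d_o2 = +0.8005.
m = m₁·m₂ = (-0.1702)(+0.8005) = -0.136.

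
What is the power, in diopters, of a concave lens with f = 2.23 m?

P = -0.448 D

For a concave lens, f = −2.23 m.
P = 1/f = 1/(-2.23 m) = -0.448 D.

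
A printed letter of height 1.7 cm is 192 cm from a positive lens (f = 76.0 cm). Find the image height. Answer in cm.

1.11 cm

1/d_i = 1/f − 1/d_o = 1/(76.00) − 1/(192) = 0.007950, so d_i = 125.8 cm.
m = −d_i/d_o = -0.6552.
|h_i| = |m|·h_o = 0.6552 × 1.7 = 1.11 cm. The image is real, inverted and reduced, on the far side of the lens.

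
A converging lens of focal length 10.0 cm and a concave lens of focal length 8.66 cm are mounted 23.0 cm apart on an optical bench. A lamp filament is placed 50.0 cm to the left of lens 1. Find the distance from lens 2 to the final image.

4.75 cm

Lens 1: 1/d_i1 = 1/f₁ − 1/d_o1 = 1/(10.0) − 1/(50.0) = 0.08000, so d_i1 = 12.50 cm.
The intermediate image is 12.50 cm to the right of lens 1, which is 23.0 − (12.50) = 10.50 cm to the left of lens 2, so d_o2 = +10.50 cm.
Lens 2 is diverging, so f₂ = −8.66 cm.
Lens 2: 1/d_i2 = 1/f₂ − 1/d_o2 = 1/(-8.66) − 1/(10.50) = -0.2107, so d_i2 = -4.75 cm.
The final image is virtual, 4.75 cm to the left of lens 2 (overall magnification ≈ -0.11).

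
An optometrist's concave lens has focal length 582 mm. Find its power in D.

For a concave lens, f = −582 mm.
f = -58.2 cm = -0.582 m.
P = 1/f = 1/(-0.582 m) = -1.72 D.

P = -1.72 D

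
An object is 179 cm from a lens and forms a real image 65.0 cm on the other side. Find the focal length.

f = 47.7 cm (converging)

Real image ⇒ d_i = +65.0 cm.
1/f = 1/d_o + 1/d_i = 1/(179) + 1/(65.0) = 0.02097, so f = 47.7 cm.
Since f is positive, the lens is converging.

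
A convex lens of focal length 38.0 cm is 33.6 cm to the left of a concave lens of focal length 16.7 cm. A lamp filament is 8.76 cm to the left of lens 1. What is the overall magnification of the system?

m = +0.352

Lens 1: 1/d_i1 = 1/(38.0) − 1/(8.76) = -0.08784, so d_i1 = -11.38 cm; m₁ = −d_i1/d_o1 = +1.299.
d_o2 = 33.6 − (-11.38) = 44.98 cm.
f₂ = −16.7 cm (diverging).
Lens 2: 1/d_i2 = 1/(-16.7) − 1/(44.98) = -0.08211, so d_i2 = -12.18 cm; m₂ = −d_i2/d_o2 = +0.2708.
m = m₁·m₂ = (+1.299)(+0.2708) = +0.352.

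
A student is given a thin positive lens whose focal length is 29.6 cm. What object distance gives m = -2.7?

m = −d_i/d_o ⇒ d_i = −m·d_o.
1/f = 1/d_o + 1/d_i = 1/d_o − 1/(m·d_o) = (1 − 1/m)/d_o, so d_o = f(1 − 1/m) = (29.60)(1 − 1/(-2.7)) = 40.6 cm.

40.6 cm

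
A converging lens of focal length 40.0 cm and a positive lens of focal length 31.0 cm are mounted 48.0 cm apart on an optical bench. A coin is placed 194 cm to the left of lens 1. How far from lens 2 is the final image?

2.22 cm

Lens 1: 1/d_i1 = 1/f₁ − 1/d_o1 = 1/(40.0) − 1/(194) = 0.01985, so d_i1 = 50.39 cm.
The intermediate image is 50.39 cm to the right of lens 1, which lies 2.390 cm to the right of lens 2 — a virtual object — so d_o2 = −2.390 cm.
Lens 2: 1/d_i2 = 1/f₂ − 1/d_o2 = 1/(31.0) − 1/(-2.390) = 0.4507, so d_i2 = 2.22 cm.
The final image is real, 2.22 cm to the right of lens 2 (overall magnification ≈ -0.24).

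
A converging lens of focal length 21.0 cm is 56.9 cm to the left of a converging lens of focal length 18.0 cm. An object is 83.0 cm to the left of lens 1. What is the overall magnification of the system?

Lens 1: 1/d_i1 = 1/(21.0) − 1/(83.0) = 0.03557, so d_i1 = 28.11 cm; m₁ = −d_i1/d_o1 = -0.3387.
d_o2 = 56.9 − (28.11) = 28.79 cm.
Lens 2: 1/d_i2 = 1/(18.0) − 1/(28.79) = 0.02082, so d_i2 = 48.03 cm; m₂ = −d_i2/d_o2 = -1.668.
m = m₁·m₂ = (-0.3387)(-1.668) = +0.565.

m = +0.565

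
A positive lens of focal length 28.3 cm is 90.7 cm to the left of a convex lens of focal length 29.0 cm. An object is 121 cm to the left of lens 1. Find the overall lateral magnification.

Lens 1: 1/d_i1 = 1/(28.3) − 1/(121) = 0.02707, so d_i1 = 36.94 cm; m₁ = −d_i1/d_o1 = -0.3053.
d_o2 = 90.7 − (36.94) = 53.76 cm.
Lens 2: 1/d_i2 = 1/(29.0) − 1/(53.76) = 0.01588, so d_i2 = 62.97 cm; m₂ = −d_i2/d_o2 = -1.171.
m = m₁·m₂ = (-0.3053)(-1.171) = +0.358.

m = +0.358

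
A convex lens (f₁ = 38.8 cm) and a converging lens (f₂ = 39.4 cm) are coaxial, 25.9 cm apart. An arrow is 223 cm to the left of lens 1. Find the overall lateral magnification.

Lens 1: 1/d_i1 = 1/(38.8) − 1/(223) = 0.02129, so d_i1 = 46.97 cm; m₁ = −d_i1/d_o1 = -0.2106.
d_o2 = 25.9 − (46.97) = -21.07 cm (virtual object).
Lens 2: 1/d_i2 = 1/(39.4) − 1/(-21.07) = 0.07284, so d_i2 = 13.73 cm; m₂ = −d_i2/d_o2 = +0.6516.
m = m₁·m₂ = (-0.2106)(+0.6516) = -0.137.

m = -0.137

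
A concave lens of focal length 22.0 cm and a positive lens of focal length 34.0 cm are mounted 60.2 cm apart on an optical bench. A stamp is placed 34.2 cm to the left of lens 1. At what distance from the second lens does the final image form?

Lens 1 is diverging, so f₁ = −22.0 cm.
Lens 1: 1/d_i1 = 1/f₁ − 1/d_o1 = 1/(-22.0) − 1/(34.2) = -0.07469, so d_i1 = -13.39 cm.
The intermediate image is 13.39 cm to the left of lens 1 (virtual), which is 60.2 − (-13.39) = 73.59 cm to the left of lens 2, so d_o2 = +73.59 cm.
Lens 2: 1/d_i2 = 1/f₂ − 1/d_o2 = 1/(34.0) − 1/(73.59) = 0.01582, so d_i2 = 63.2 cm.
The final image is real, 63.2 cm to the right of lens 2 (overall magnification ≈ -0.34).

63.2 cm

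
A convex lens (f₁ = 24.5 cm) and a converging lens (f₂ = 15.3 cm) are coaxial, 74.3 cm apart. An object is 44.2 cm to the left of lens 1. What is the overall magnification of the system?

m = +4.72

Lens 1: 1/d_i1 = 1/(24.5) − 1/(44.2) = 0.01819, so d_i1 = 54.97 cm; m₁ = −d_i1/d_o1 = -1.244.
d_o2 = 74.3 − (54.97) = 19.33 cm.
Lens 2: 1/d_i2 = 1/(15.3) − 1/(19.33) = 0.01363, so d_i2 = 73.39 cm; m₂ = −d_i2/d_o2 = -3.797.
m = m₁·m₂ = (-1.244)(-3.797) = +4.72.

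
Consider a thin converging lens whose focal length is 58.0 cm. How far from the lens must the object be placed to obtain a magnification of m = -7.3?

m = −d_i/d_o ⇒ d_i = −m·d_o.
1/f = 1/d_o + 1/d_i = 1/d_o − 1/(m·d_o) = (1 − 1/m)/d_o, so d_o = f(1 − 1/m) = (58.00)(1 − 1/(-7.3)) = 65.9 cm.

65.9 cm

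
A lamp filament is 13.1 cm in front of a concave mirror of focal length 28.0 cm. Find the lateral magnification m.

1/d_i = 1/f − 1/d_o = 1/(28.00) − 1/(13.1) = -0.04062, so d_i = -24.62 cm.
m = −d_i/d_o = −(-24.62)/(13.1) = +1.88.
The image is virtual, upright and enlarged, behind the mirror.

m = +1.88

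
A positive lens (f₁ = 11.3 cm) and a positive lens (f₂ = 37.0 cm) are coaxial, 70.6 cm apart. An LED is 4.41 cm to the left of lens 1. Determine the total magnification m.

Lens 1: 1/d_i1 = 1/(11.3) − 1/(4.41) = -0.1383, so d_i1 = -7.233 cm; m₁ = −d_i1/d_o1 = +1.640.
d_o2 = 70.6 − (-7.233) = 77.83 cm.
Lens 2: 1/d_i2 = 1/(37.0) − 1/(77.83) = 0.01418, so d_i2 = 70.53 cm; m₂ = −d_i2/d_o2 = -0.9062.
m = m₁·m₂ = (+1.640)(-0.9062) = -1.49.

m = -1.49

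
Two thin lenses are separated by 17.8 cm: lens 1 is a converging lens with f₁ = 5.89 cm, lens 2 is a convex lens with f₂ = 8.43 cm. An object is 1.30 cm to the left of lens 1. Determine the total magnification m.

m = -0.980

Lens 1: 1/d_i1 = 1/(5.89) − 1/(1.30) = -0.5995, so d_i1 = -1.668 cm; m₁ = −d_i1/d_o1 = +1.283.
d_o2 = 17.8 − (-1.668) = 19.47 cm.
Lens 2: 1/d_i2 = 1/(8.43) − 1/(19.47) = 0.06726, so d_i2 = 14.87 cm; m₂ = −d_i2/d_o2 = -0.7636.
m = m₁·m₂ = (+1.283)(-0.7636) = -0.980.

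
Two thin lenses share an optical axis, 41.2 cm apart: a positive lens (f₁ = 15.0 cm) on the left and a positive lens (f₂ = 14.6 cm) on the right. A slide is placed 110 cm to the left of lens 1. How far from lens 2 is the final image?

Lens 1: 1/d_i1 = 1/f₁ − 1/d_o1 = 1/(15.0) − 1/(110) = 0.05758, so d_i1 = 17.37 cm.
The intermediate image is 17.37 cm to the right of lens 1, which is 41.2 − (17.37) = 23.83 cm to the left of lens 2, so d_o2 = +23.83 cm.
Lens 2: 1/d_i2 = 1/f₂ − 1/d_o2 = 1/(14.6) − 1/(23.83) = 0.02653, so d_i2 = 37.7 cm.
The final image is real, 37.7 cm to the right of lens 2 (overall magnification ≈ 0.25).

37.7 cm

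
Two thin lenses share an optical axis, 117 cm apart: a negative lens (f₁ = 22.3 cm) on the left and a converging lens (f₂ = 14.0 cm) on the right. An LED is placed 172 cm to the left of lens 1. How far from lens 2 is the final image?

15.6 cm

Lens 1 is diverging, so f₁ = −22.3 cm.
Lens 1: 1/d_i1 = 1/f₁ − 1/d_o1 = 1/(-22.3) − 1/(172) = -0.05066, so d_i1 = -19.74 cm.
The intermediate image is 19.74 cm to the left of lens 1 (virtual), which is 117 − (-19.74) = 136.7 cm to the left of lens 2, so d_o2 = +136.7 cm.
Lens 2: 1/d_i2 = 1/f₂ − 1/d_o2 = 1/(14.0) − 1/(136.7) = 0.06411, so d_i2 = 15.6 cm.
The final image is real, 15.6 cm to the right of lens 2 (overall magnification ≈ -0.013).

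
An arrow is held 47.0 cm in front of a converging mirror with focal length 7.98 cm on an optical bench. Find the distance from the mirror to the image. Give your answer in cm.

9.61 cm

Mirror equation: 1/d_i = 1/f − 1/d_o = 1/(7.980) − 1/(47.0) = 0.1253 − 0.02128 = 0.1040, so d_i = 9.61 cm.
The image is real, inverted and reduced, in front of the mirror.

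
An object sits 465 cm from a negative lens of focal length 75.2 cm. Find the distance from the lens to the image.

64.7 cm

For a negative lens, f = -75.2 cm.
Thin-lens equation: 1/d_i = 1/f − 1/d_o = 1/(-75.20) − 1/(465) = -0.01330 − 0.002151 = -0.01545, so d_i = -64.7 cm.
The image is virtual, upright and reduced, on the same side as the object.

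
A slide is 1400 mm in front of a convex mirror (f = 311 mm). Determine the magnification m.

m = +0.182

For a convex mirror, f = -311 mm.
1/d_i = 1/f − 1/d_o = 1/(-311.0) − 1/(1400) = -0.003930, so d_i = -254.5 mm.
m = −d_i/d_o = −(-254.5)/(1400) = +0.182.
The image is virtual, upright and reduced, behind the mirror.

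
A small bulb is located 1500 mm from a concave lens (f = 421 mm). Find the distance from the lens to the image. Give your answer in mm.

For a concave lens, f = -421 mm.
Thin-lens equation: 1/d_i = 1/f − 1/d_o = 1/(-421.0) − 1/(1500) = -0.002375 − 0.0006667 = -0.003042, so d_i = -329 mm.
The image is virtual, upright and reduced, on the same side as the object.

329 mm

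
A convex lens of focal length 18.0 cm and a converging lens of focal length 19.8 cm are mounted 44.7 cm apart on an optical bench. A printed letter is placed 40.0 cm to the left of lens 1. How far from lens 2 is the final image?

30.3 cm

Lens 1: 1/d_i1 = 1/f₁ − 1/d_o1 = 1/(18.0) − 1/(40.0) = 0.03056, so d_i1 = 32.73 cm.
The intermediate image is 32.73 cm to the right of lens 1, which is 44.7 − (32.73) = 11.97 cm to the left of lens 2, so d_o2 = +11.97 cm.
Lens 2: 1/d_i2 = 1/f₂ − 1/d_o2 = 1/(19.8) − 1/(11.97) = -0.03304, so d_i2 = -30.3 cm.
The final image is virtual, 30.3 cm to the left of lens 2 (overall magnification ≈ -2.1).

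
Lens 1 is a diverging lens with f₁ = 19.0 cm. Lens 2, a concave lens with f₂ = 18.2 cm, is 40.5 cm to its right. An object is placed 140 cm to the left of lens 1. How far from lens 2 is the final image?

13.8 cm

Lens 1 is diverging, so f₁ = −19.0 cm.
Lens 1: 1/d_i1 = 1/f₁ − 1/d_o1 = 1/(-19.0) − 1/(140) = -0.05977, so d_i1 = -16.73 cm.
The intermediate image is 16.73 cm to the left of lens 1 (virtual), which is 40.5 − (-16.73) = 57.23 cm to the left of lens 2, so d_o2 = +57.23 cm.
Lens 2 is diverging, so f₂ = −18.2 cm.
Lens 2: 1/d_i2 = 1/f₂ − 1/d_o2 = 1/(-18.2) − 1/(57.23) = -0.07242, so d_i2 = -13.8 cm.
The final image is virtual, 13.8 cm to the left of lens 2 (overall magnification ≈ 0.029).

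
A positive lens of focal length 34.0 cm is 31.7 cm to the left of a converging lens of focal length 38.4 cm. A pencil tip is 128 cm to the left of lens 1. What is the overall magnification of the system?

Lens 1: 1/d_i1 = 1/(34.0) − 1/(128) = 0.02160, so d_i1 = 46.30 cm; m₁ = −d_i1/d_o1 = -0.3617.
d_o2 = 31.7 − (46.30) = -14.60 cm (virtual object).
Lens 2: 1/d_i2 = 1/(38.4) − 1/(-14.60) = 0.09453, so d_i2 = 10.58 cm; m₂ = −d_i2/d_o2 = +0.7245.
m = m₁·m₂ = (-0.3617)(+0.7245) = -0.262.

m = -0.262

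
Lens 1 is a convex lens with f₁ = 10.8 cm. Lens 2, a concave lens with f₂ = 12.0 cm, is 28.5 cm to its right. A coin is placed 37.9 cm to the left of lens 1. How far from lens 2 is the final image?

Lens 1: 1/d_i1 = 1/f₁ − 1/d_o1 = 1/(10.8) − 1/(37.9) = 0.06621, so d_i1 = 15.10 cm.
The intermediate image is 15.10 cm to the right of lens 1, which is 28.5 − (15.10) = 13.40 cm to the left of lens 2, so d_o2 = +13.40 cm.
Lens 2 is diverging, so f₂ = −12.0 cm.
Lens 2: 1/d_i2 = 1/f₂ − 1/d_o2 = 1/(-12.0) − 1/(13.40) = -0.1580, so d_i2 = -6.33 cm.
The final image is virtual, 6.33 cm to the left of lens 2 (overall magnification ≈ -0.19).

6.33 cm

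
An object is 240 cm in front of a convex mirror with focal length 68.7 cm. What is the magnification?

m = +0.223

For a convex mirror, f = -68.7 cm.
1/d_i = 1/f − 1/d_o = 1/(-68.70) − 1/(240) = -0.01872, so d_i = -53.41 cm.
m = −d_i/d_o = −(-53.41)/(240) = +0.223.
The image is virtual, upright and reduced, behind the mirror.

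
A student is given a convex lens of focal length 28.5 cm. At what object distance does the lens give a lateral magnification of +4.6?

22.3 cm

m = −d_i/d_o ⇒ d_i = −m·d_o.
1/f = 1/d_o + 1/d_i = 1/d_o − 1/(m·d_o) = (1 − 1/m)/d_o, so d_o = f(1 − 1/m) = (28.50)(1 − 1/(+4.6)) = 22.3 cm.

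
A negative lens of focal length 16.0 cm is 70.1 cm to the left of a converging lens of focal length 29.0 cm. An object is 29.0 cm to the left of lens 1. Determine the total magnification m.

m = -0.201

f₁ = −16.0 cm (diverging).
Lens 1: 1/d_i1 = 1/(-16.0) − 1/(29.0) = -0.09698, so d_i1 = -10.31 cm; m₁ = −d_i1/d_o1 = +0.3555.
d_o2 = 70.1 − (-10.31) = 80.41 cm.
Lens 2: 1/d_i2 = 1/(29.0) − 1/(80.41) = 0.02205, so d_i2 = 45.36 cm; m₂ = −d_i2/d_o2 = -0.5641.
m = m₁·m₂ = (+0.3555)(-0.5641) = -0.201.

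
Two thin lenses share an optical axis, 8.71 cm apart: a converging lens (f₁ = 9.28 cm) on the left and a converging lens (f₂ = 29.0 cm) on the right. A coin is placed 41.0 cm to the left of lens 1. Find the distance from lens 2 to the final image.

2.95 cm

Lens 1: 1/d_i1 = 1/f₁ − 1/d_o1 = 1/(9.28) − 1/(41.0) = 0.08337, so d_i1 = 11.99 cm.
The intermediate image is 11.99 cm to the right of lens 1, which lies 3.280 cm to the right of lens 2 — a virtual object — so d_o2 = −3.280 cm.
Lens 2: 1/d_i2 = 1/f₂ − 1/d_o2 = 1/(29.0) − 1/(-3.280) = 0.3394, so d_i2 = 2.95 cm.
The final image is real, 2.95 cm to the right of lens 2 (overall magnification ≈ -0.26).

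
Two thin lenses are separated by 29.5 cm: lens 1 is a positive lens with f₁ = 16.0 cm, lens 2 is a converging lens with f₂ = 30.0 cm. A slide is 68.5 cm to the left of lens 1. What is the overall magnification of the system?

m = -0.428

Lens 1: 1/d_i1 = 1/(16.0) − 1/(68.5) = 0.04790, so d_i1 = 20.88 cm; m₁ = −d_i1/d_o1 = -0.3048.
d_o2 = 29.5 − (20.88) = 8.620 cm.
Lens 2: 1/d_i2 = 1/(30.0) − 1/(8.620) = -0.08268, so d_i2 = -12.10 cm; m₂ = −d_i2/d_o2 = +1.403.
m = m₁·m₂ = (-0.3048)(+1.403) = -0.428.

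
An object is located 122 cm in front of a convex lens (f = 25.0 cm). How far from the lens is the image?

Lens equation: 1/d_i = 1/f − 1/d_o = 1/(25.00) − 1/(122) = 0.04000 − 0.008197 = 0.03180, so d_i = 31.4 cm.
The image is real, inverted and reduced, on the far side of the lens.

31.4 cm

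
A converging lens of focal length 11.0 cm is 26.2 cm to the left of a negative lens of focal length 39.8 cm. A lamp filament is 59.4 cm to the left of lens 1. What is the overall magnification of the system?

Lens 1: 1/d_i1 = 1/(11.0) − 1/(59.4) = 0.07407, so d_i1 = 13.50 cm; m₁ = −d_i1/d_o1 = -0.2273.
d_o2 = 26.2 − (13.50) = 12.70 cm.
f₂ = −39.8 cm (diverging).
Lens 2: 1/d_i2 = 1/(-39.8) − 1/(12.70) = -0.1039, so d_i2 = -9.628 cm; m₂ = −d_i2/d_o2 = +0.7581.
m = m₁·m₂ = (-0.2273)(+0.7581) = -0.172.

m = -0.172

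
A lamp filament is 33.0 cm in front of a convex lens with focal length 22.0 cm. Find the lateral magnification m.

1/d_i = 1/f − 1/d_o = 1/(22.00) − 1/(33.0) = 0.01515, so d_i = 66.00 cm.
m = −d_i/d_o = −(66.00)/(33.0) = -2.00.
The image is real, inverted and enlarged, on the far side of the lens.

m = -2.00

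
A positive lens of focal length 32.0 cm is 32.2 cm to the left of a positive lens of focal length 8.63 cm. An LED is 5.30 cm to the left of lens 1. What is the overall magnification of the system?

Lens 1: 1/d_i1 = 1/(32.0) − 1/(5.30) = -0.1574, so d_i1 = -6.352 cm; m₁ = −d_i1/d_o1 = +1.198.
d_o2 = 32.2 − (-6.352) = 38.55 cm.
Lens 2: 1/d_i2 = 1/(8.63) − 1/(38.55) = 0.08993, so d_i2 = 11.12 cm; m₂ = −d_i2/d_o2 = -0.2884.
m = m₁·m₂ = (+1.198)(-0.2884) = -0.346.

m = -0.346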